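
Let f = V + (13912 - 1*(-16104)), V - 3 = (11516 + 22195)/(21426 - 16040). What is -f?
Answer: -161716045/5386 ≈ -30025.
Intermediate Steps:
V = 49869/5386 (V = 3 + (11516 + 22195)/(21426 - 16040) = 3 + 33711/5386 = 49869/5386 ≈ 9.2590)
f = 161716045/5386 (f = 49869/5386 + (13912 - 1*(-16104)) = 49869/5386 + (13912 + 16104) = 49869/5386 + 30016 = 161716045/5386 ≈ 30025.)
-f = -1*161716045/5386 = -161716045/5386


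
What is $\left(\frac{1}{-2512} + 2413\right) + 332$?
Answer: $\frac{6895439}{2512} \approx 2745.0$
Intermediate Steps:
$\left(\frac{1}{-2512} + 2413\right) + 332 = \left(- \frac{1}{2512} + 2413\right) + 332 = \frac{6061455}{2512} + 332 = \frac{6895439}{2512}$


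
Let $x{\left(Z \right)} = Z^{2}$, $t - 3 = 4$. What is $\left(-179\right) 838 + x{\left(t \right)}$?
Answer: $-149953$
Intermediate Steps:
$t = 7$ ($t = 3 + 4 = 7$)
$\left(-179\right) 838 + x{\left(t \right)} = \left(-179\right) 838 + 7^{2} = -150002 + 49 = -149953$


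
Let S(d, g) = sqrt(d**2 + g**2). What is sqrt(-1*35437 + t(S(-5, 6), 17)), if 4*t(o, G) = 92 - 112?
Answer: 3*I*sqrt(3938) ≈ 188.26*I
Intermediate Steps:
t(o, G) = -5 (t(o, G) = (92 - 112)/4 = (1/4)*(-20) = -5)
sqrt(-1*35437 + t(S(-5, 6), 17)) = sqrt(-1*35437 - 5) = sqrt(-35437 - 5) = sqrt(-35442) = 3*I*sqrt(3938)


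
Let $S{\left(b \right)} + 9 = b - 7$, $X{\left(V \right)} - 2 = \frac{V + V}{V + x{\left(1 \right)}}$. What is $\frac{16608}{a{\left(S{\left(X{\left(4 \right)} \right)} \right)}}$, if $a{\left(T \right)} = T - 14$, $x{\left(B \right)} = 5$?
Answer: $- \frac{37368}{61} \approx -612.59$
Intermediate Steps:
$X{\left(V \right)} = 2 + \frac{2 V}{5 + V}$ ($X{\left(V \right)} = 2 + \frac{V + V}{V + 5} = 2 + \frac{2 V}{5 + V}$)
$S{\left(b \right)} = -16 + b$ ($S{\left(b \right)} = -9 + \left(b - 7\right) = -9 + \left(-7 + b\right) = -16 + b$)
$a{\left(T \right)} = -14 + T$
$\frac{16608}{a{\left(S{\left(X{\left(4 \right)} \right)} \right)}} = \frac{16608}{-14 - \left(16 - \frac{2 \left(5 + 2 \cdot 4\right)}{5 + 4}\right)} = \frac{16608}{-14 - \left(16 - \frac{2 \left(5 + 8\right)}{9}\right)} = \frac{16608}{-14 - \left(16 - \frac{26}{9}\right)} = \frac{16608}{-14 + \left(-16 + \frac{26}{9}\right)} = \frac{16608}{-14 - \frac{118}{9}} = \frac{16608}{- \frac{244}{9}} = 16608 \left(- \frac{9}{244}\right) = - \frac{37368}{61}$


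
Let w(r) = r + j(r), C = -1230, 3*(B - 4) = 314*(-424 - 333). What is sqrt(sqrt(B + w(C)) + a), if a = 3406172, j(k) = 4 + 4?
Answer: sqrt(30655548 + 6*I*sqrt(181014))/3 ≈ 1845.6 + 0.076843*I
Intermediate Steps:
j(k) = 8
B = -237686/3 (B = 4 + (314*(-424 - 333))/3 = 4 + (314*(-757))/3 = 4 + (1/3)*(-237698) = 4 - 237698/3 = -237686/3 ≈ -79229.)
w(r) = 8 + r (w(r) = r + 8 = 8 + r)
sqrt(sqrt(B + w(C)) + a) = sqrt(sqrt(-237686/3 + (8 - 1230)) + 3406172) = sqrt(sqrt(-237686/3 - 1222) + 3406172) = sqrt(sqrt(-241352/3) + 3406172) = sqrt(2*I*sqrt(181014)/3 + 3406172) = sqrt(3406172 + 2*I*sqrt(181014)/3)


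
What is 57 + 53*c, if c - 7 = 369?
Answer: 19985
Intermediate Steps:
c = 376 (c = 7 + 369 = 376)
57 + 53*c = 57 + 53*376 = 57 + 19928 = 19985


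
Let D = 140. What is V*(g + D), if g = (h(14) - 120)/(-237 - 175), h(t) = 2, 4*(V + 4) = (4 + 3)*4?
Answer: 86697/206 ≈ 420.86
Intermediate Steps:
V = 3 (V = -4 + ((4 + 3)*4)/4 = -4 + (7*4)/4 = -4 + (1/4)*28 = -4 + 7 = 3)
g = 59/206 (g = (2 - 120)/(-237 - 175) = -118/(-412) = -118*(-1/412) = 59/206 ≈ 0.28641)
V*(g + D) = 3*(59/206 + 140) = 3*(28899/206) = 86697/206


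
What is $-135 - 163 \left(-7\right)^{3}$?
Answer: $55774$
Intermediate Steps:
$-135 - 163 \left(-7\right)^{3} = -135 - -55909 = -135 + 55909 = 55774$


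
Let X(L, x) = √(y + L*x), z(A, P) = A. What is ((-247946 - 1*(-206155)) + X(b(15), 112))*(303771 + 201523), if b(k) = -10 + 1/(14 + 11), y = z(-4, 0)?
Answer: -21116741554 + 1010588*I*√6997/5 ≈ -2.1117e+10 + 1.6907e+7*I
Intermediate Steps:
y = -4
b(k) = -249/25 (b(k) = -10 + 1/25 = -249/25)
X(L, x) = √(-4 + L*x)
((-247946 - 1*(-206155)) + X(b(15), 112))*(303771 + 201523) = ((-247946 - 1*(-206155)) + √(-4 - 249/25*112))*(303771 + 201523) = ((-247946 + 206155) + √(-4 - 27888/25))*505294 = (-41791 + √(-27988/25))*505294 = (-41791 + 2*I*√6997/5)*505294 = -21116741554 + 1010588*I*√6997/5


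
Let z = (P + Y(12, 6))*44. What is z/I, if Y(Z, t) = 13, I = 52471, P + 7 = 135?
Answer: 6204/52471 ≈ 0.11824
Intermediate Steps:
P = 128 (P = -7 + 135 = 128)
z = 6204 (z = (128 + 13)*44 = 141*44 = 6204)
z/I = 6204/52471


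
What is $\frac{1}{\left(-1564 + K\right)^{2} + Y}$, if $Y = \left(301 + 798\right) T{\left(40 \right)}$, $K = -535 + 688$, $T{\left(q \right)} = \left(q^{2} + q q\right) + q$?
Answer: $\frac{1}{5551681} \approx 1.8013 \cdot 10^{-7}$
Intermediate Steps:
$T{\left(q \right)} = q + 2 q^{2}$ ($T{\left(q \right)} = \left(q^{2} + q^{2}\right) + q = 2 q^{2} + q = q + 2 q^{2}$)
$K = 153$
$Y = 3560760$ ($Y = \left(301 + 798\right) 40 \left(1 + 2 \cdot 40\right) = 1099 \cdot 40 \left(1 + 80\right) = 1099 \cdot 40 \cdot 81 = 1099 \cdot 3240 = 3560760$)
$\frac{1}{\left(-1564 + K\right)^{2} + Y} = \frac{1}{\left(-1564 + 153\right)^{2} + 3560760} = \frac{1}{\left(-1411\right)^{2} + 3560760} = \frac{1}{1990921 + 3560760} = \frac{1}{5551681}$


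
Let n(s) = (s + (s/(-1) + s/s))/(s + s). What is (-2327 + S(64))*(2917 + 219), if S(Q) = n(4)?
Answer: -7297080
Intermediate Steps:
n(s) = 1/(2*s) (n(s) = (s + (s*(-1) + 1))/((2*s)) = (s + (-s + 1))*(1/(2*s)) = (s + (1 - s))*(1/(2*s)) = 1*(1/(2*s)) = 1/(2*s))
S(Q) = ⅛ (S(Q) = (½)/4 = (½)*(¼) = ⅛)
(-2327 + S(64))*(2917 + 219) = (-2327 + ⅛)*(2917 + 219) = -18615/8*3136 = -7297080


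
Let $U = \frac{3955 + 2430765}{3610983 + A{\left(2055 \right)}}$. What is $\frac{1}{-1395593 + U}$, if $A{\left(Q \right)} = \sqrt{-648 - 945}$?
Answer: $\frac{3 \left(- \sqrt{177} + 1203661 i\right)}{- 5039460163199 i + 4186779 \sqrt{177}} \approx -7.1654 \cdot 10^{-7} + 3.8252 \cdot 10^{-18} i$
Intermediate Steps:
$A{\left(Q \right)} = 3 i \sqrt{177}$ ($A{\left(Q \right)} = \sqrt{-1593} = 3 i \sqrt{177}$)
$U = \frac{2434720}{3610983 + 3 i \sqrt{177}}$ ($U = \frac{3955 + 2430765}{3610983 + 3 i \sqrt{177}} = \frac{2434720}{3610983 + 3 i \sqrt{177}} \approx 0.67425 - 7.4526 \cdot 10^{-6} i$)
$\frac{1}{-1395593 + U} = \frac{1}{-1395593 + \left(\frac{1465288754960}{2173199704647} - \frac{1217360 i \sqrt{177}}{2173199704647}\right)} = \frac{1}{- \frac{3032900830118665711}{2173199704647} - \frac{1217360 i \sqrt{177}}{2173199704647}}$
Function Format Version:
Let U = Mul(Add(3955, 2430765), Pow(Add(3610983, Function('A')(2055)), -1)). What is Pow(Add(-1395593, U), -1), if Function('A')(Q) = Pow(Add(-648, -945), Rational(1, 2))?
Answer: Mul(3, Pow(Add(Mul(-5039460163199, I), Mul(4186779, Pow(177, Rational(1, 2)))), -1), Add(Mul(-1, Pow(177, Rational(1, 2))), Mul(1203661, I))) ≈ Add(-7.1654e-7, Mul(3.8252e-18, I))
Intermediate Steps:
Function('A')(Q) = Mul(3, I, Pow(177, Rational(1, 2))) (Function('A')(Q) = Pow(-1593, Rational(1, 2)) = Mul(3, I, Pow(177, Rational(1, 2))))
U = Mul(2434720, Pow(Add(3610983, Mul(3, I, Pow(177, Rational(1, 2)))), -1)) (U = Mul(Add(3955, 2430765), Pow(Add(3610983, Mul(3, I, Pow(177, Rational(1, 2)))), -1)) = Mul(2434720, Pow(Add(3610983, Mul(3, I, Pow(177, Rational(1, 2)))), -1)) ≈ Add(0.67425, Mul(-7.4526e-6, I)))
Pow(Add(-1395593, U), -1) = Pow(Add(-1395593, Add(Rational(1465288754960, 2173199704647), Mul(Rational(-1217360, 2173199704647), I, Pow(177, Rational(1, 2))))), -1) = Pow(Add(Rational(-3032900830118665711, 2173199704647), Mul(Rational(-1217360, 2173199704647), I, Pow(177, Rational(1, 2)))), -1)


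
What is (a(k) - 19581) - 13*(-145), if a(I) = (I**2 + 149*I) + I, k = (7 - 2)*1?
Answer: -16921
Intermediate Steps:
k = 5 (k = 5*1 = 5)
a(I) = I**2 + 150*I
(a(k) - 19581) - 13*(-145) = (5*(150 + 5) - 19581) - 13*(-145) = (5*155 - 19581) + 1885 = (775 - 19581) + 1885 = -18806 + 1885 = -16921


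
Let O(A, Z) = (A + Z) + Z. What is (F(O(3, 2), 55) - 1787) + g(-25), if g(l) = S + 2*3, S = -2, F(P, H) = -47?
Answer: -1830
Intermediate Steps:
O(A, Z) = A + 2*Z
g(l) = 4 (g(l) = -2 + 2*3 = -2 + 6 = 4)
(F(O(3, 2), 55) - 1787) + g(-25) = (-47 - 1787) + 4 = -1834 + 4 = -1830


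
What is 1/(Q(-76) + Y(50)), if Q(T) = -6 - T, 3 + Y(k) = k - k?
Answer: 1/67 ≈ 0.014925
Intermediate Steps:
Y(k) = -3 (Y(k) = -3 + (k - k) = -3 + 0 = -3)
1/(Q(-76) + Y(50)) = 1/((-6 - 1*(-76)) - 3) = 1/((-6 + 76) - 3) = 1/(70 - 3) = 1/67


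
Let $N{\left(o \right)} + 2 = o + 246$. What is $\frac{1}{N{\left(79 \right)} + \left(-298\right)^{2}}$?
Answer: $\frac{1}{89127} \approx 1.122 \cdot 10^{-5}$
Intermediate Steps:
$N{\left(o \right)} = 244 + o$ ($N{\left(o \right)} = -2 + \left(o + 246\right) = -2 + \left(246 + o\right) = 244 + o$)
$\frac{1}{N{\left(79 \right)} + \left(-298\right)^{2}} = \frac{1}{\left(244 + 79\right) + \left(-298\right)^{2}} = \frac{1}{323 + 88804} = \frac{1}{89127}$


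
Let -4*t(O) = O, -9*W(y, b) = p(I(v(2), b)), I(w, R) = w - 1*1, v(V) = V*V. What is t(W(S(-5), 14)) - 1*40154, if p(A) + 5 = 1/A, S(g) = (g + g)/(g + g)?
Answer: -2168323/54 ≈ -40154.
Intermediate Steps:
v(V) = V²
S(g) = 1 (S(g) = (2*g)/((2*g)) = (2*g)*(1/(2*g)) = 1)
I(w, R) = -1 + w (I(w, R) = w - 1 = -1 + w)
p(A) = -5 + 1/A
W(y, b) = 14/27 (W(y, b) = -(-5 + 1/(-1 + 2²))/9 = -(-5 + 1/(-1 + 4))/9 = -(-5 + 1/3)/9 = -(-5 + ⅓)/9 = -⅑*(-14/3) = 14/27)
t(O) = -O/4
t(W(S(-5), 14)) - 1*40154 = -¼*14/27 - 1*40154 = -7/54 - 40154 = -2168323/54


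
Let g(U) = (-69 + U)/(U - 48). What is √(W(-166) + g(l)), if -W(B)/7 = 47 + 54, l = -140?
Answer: I*√6237229/94 ≈ 26.569*I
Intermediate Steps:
g(U) = (-69 + U)/(-48 + U)
W(B) = -707 (W(B) = -7*(47 + 54) = -7*101 = -707)
√(W(-166) + g(l)) = √(-707 + (-69 - 140)/(-48 - 140)) = √(-707 - 209/(-188)) = √(-707 - 1/188*(-209)) = √(-707 + 209/188) = √(-132707/188) = I*√6237229/94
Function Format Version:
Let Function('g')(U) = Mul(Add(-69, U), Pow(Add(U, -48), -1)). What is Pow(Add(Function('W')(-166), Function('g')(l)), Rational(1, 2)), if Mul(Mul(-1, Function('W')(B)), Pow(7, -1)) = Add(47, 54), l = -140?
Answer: Mul(Rational(1, 94), I, Pow(6237229, Rational(1, 2))) ≈ Mul(26.569, I)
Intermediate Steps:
Function('g')(U) = Mul(Pow(Add(-48, U), -1), Add(-69, U)) (Function('g')(U) = Mul(Add(-69, U), Pow(Add(-48, U), -1)) = Mul(Pow(Add(-48, U), -1), Add(-69, U)))
Function('W')(B) = -707 (Function('W')(B) = Mul(-7, Add(47, 54)) = Mul(-7, 101) = -707)
Pow(Add(Function('W')(-166), Function('g')(l)), Rational(1, 2)) = Pow(Add(-707, Mul(Pow(Add(-48, -140), -1), Add(-69, -140))), Rational(1, 2)) = Pow(Add(-707, Mul(Pow(-188, -1), -209)), Rational(1, 2)) = Pow(Add(-707, Mul(Rational(-1, 188), -209)), Rational(1, 2)) = Pow(Add(-707, Rational(209, 188)), Rational(1, 2)) = Pow(Rational(-132707, 188), Rational(1, 2)) = Mul(Rational(1, 94), I, Pow(6237229, Rational(1, 2)))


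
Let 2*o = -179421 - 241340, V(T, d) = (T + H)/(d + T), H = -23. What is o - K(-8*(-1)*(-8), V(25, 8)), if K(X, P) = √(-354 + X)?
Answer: -420761/2 - I*√418 ≈ -2.1038e+5 - 20.445*I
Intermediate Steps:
V(T, d) = (-23 + T)/(T + d) (V(T, d) = (T - 23)/(d + T) = (-23 + T)/(T + d))
o = -420761/2 (o = (-179421 - 241340)/2 = (½)*(-420761) = -420761/2 ≈ -2.1038e+5)
o - K(-8*(-1)*(-8), V(25, 8)) = -420761/2 - √(-354 - 8*(-1)*(-8)) = -420761/2 - √(-354 + 8*(-8)) = -420761/2 - √(-354 - 64) = -420761/2 - √(-418) = -420761/2 - I*√418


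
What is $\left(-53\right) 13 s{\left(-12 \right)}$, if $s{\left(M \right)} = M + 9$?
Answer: $2067$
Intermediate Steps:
$s{\left(M \right)} = 9 + M$
$\left(-53\right) 13 s{\left(-12 \right)} = \left(-53\right) 13 \left(9 - 12\right) = \left(-689\right) \left(-3\right) = 2067$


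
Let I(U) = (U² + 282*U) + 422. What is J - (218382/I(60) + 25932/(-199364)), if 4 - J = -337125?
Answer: 175937231281181/521885111 ≈ 3.3712e+5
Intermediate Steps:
I(U) = 422 + U² + 282*U
J = 337129 (J = 4 - 1*(-337125) = 4 + 337125 = 337129)
J - (218382/I(60) + 25932/(-199364)) = 337129 - (218382/(422 + 60² + 282*60) + 25932/(-199364)) = 337129 - (218382/(422 + 3600 + 16920) + 25932*(-1/199364)) = 337129 - (218382/20942 - 6483/49841) = 337129 - (218382*(1/20942) - 6483/49841) = 337129 - (109191/10471 - 6483/49841) = 337129 - 1*5374305138/521885111 = 337129 - 5374305138/521885111 = 175937231281181/521885111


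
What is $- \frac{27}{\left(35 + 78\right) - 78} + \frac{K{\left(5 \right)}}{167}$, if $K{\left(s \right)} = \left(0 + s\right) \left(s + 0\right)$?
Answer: $- \frac{3634}{5845} \approx -0.62173$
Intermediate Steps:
$K{\left(s \right)} = s^{2}$ ($K{\left(s \right)} = s s = s^{2}$)
$- \frac{27}{\left(35 + 78\right) - 78} + \frac{K{\left(5 \right)}}{167} = - \frac{27}{\left(35 + 78\right) - 78} + \frac{5^{2}}{167} = - \frac{27}{113 - 78} + 25 \cdot \frac{1}{167} = - \frac{27}{35} + \frac{25}{167} = - \frac{3634}{5845}$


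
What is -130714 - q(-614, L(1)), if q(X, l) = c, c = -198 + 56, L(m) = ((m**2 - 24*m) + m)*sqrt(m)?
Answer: -130572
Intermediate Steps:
L(m) = sqrt(m)*(m**2 - 23*m) (L(m) = (m**2 - 23*m)*sqrt(m) = sqrt(m)*(m**2 - 23*m))
c = -142
q(X, l) = -142
-130714 - q(-614, L(1)) = -130714 - 1*(-142) = -130714 + 142 = -130572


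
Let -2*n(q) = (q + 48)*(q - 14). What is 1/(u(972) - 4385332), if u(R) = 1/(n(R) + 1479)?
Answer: -487101/2136099602533 ≈ -2.2803e-7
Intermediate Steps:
n(q) = -(-14 + q)*(48 + q)/2 (n(q) = -(q + 48)*(q - 14)/2 = -(48 + q)*(-14 + q)/2 = -(-14 + q)*(48 + q)/2)
u(R) = 1/(1815 - 17*R - R²/2) (u(R) = 1/((336 - 17*R - R²/2) + 1479) = 1/(1815 - 17*R - R²/2))
1/(u(972) - 4385332) = 1/(-2/(-3630 + 972² + 34*972) - 4385332) = 1/(-2/(-3630 + 944784 + 33048) - 4385332) = 1/(-2/974202 - 4385332) = 1/(-2*1/974202 - 4385332) = 1/(-1/487101 - 4385332) = 1/(-2136099602533/487101) = -487101/2136099602533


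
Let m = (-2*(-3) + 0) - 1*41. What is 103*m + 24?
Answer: -3581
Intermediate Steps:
m = -35 (m = (6 + 0) - 41 = 6 - 41 = -35)
103*m + 24 = 103*(-35) + 24 = -3605 + 24 = -3581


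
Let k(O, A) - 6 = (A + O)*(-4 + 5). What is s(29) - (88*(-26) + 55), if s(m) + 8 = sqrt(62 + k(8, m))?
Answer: 2225 + sqrt(105) ≈ 2235.2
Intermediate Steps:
k(O, A) = 6 + A + O (k(O, A) = 6 + (A + O)*(-4 + 5) = 6 + (A + O)*1 = 6 + (A + O) = 6 + A + O)
s(m) = -8 + sqrt(76 + m) (s(m) = -8 + sqrt(62 + (6 + m + 8)) = -8 + sqrt(62 + (14 + m)) = -8 + sqrt(76 + m))
s(29) - (88*(-26) + 55) = (-8 + sqrt(76 + 29)) - (88*(-26) + 55) = (-8 + sqrt(105)) - (-2288 + 55) = (-8 + sqrt(105)) - 1*(-2233) = (-8 + sqrt(105)) + 2233 = 2225 + sqrt(105)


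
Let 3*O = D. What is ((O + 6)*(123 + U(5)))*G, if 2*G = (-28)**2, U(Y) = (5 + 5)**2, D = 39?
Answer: 1660904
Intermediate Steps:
U(Y) = 100 (U(Y) = 10**2 = 100)
O = 13 (O = (1/3)*39 = 13)
G = 392 (G = (1/2)*(-28)**2 = (1/2)*784 = 392)
((O + 6)*(123 + U(5)))*G = ((13 + 6)*(123 + 100))*392 = (19*223)*392 = 4237*392 = 1660904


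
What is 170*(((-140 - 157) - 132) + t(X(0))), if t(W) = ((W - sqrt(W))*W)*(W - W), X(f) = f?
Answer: -72930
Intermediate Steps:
t(W) = 0 (t(W) = ((W - sqrt(W))*W)*0 = (W*(W - sqrt(W)))*0 = 0)
170*(((-140 - 157) - 132) + t(X(0))) = 170*(((-140 - 157) - 132) + 0) = 170*((-297 - 132) + 0) = 170*(-429 + 0) = 170*(-429) = -72930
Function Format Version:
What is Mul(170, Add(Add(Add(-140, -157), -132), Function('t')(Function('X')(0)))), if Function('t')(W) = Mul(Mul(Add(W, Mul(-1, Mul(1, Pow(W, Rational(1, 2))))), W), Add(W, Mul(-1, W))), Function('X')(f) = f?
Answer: -72930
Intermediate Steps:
Function('t')(W) = 0 (Function('t')(W) = Mul(Mul(Add(W, Mul(-1, Pow(W, Rational(1, 2)))), W), 0) = Mul(Mul(W, Add(W, Mul(-1, Pow(W, Rational(1, 2))))), 0) = 0)
Mul(170, Add(Add(Add(-140, -157), -132), Function('t')(Function('X')(0)))) = Mul(170, Add(Add(Add(-140, -157), -132), 0)) = Mul(170, Add(Add(-297, -132), 0)) = Mul(170, Add(-429, 0)) = Mul(170, -429) = -72930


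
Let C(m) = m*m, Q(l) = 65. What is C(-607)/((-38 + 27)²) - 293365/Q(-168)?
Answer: -2309596/1573 ≈ -1468.3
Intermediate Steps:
C(m) = m²
C(-607)/((-38 + 27)²) - 293365/Q(-168) = (-607)²/((-38 + 27)²) - 293365/65 = 368449/((-11)²) - 293365*1/65 = 368449/121 - 58673/13 = -2309596/1573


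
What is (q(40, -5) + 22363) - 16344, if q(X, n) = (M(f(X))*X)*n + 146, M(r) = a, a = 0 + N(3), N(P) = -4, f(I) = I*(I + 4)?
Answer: 6965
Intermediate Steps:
f(I) = I*(4 + I)
a = -4 (a = 0 - 4 = -4)
M(r) = -4
q(X, n) = 146 - 4*X*n (q(X, n) = (-4*X)*n + 146 = -4*X*n + 146 = 146 - 4*X*n)
(q(40, -5) + 22363) - 16344 = ((146 - 4*40*(-5)) + 22363) - 16344 = ((146 + 800) + 22363) - 16344 = (946 + 22363) - 16344 = 23309 - 16344 = 6965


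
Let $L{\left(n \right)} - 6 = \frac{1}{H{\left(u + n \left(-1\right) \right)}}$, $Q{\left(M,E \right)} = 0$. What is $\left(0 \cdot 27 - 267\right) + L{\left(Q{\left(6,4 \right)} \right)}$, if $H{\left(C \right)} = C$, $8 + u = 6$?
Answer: $- \frac{523}{2} \approx -261.5$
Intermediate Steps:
$u = -2$ ($u = -8 + 6 = -2$)
$L{\left(n \right)} = 6 + \frac{1}{-2 - n}$ ($L{\left(n \right)} = 6 + \frac{1}{-2 + n \left(-1\right)} = 6 + \frac{1}{-2 - n}$)
$\left(0 \cdot 27 - 267\right) + L{\left(Q{\left(6,4 \right)} \right)} = \left(0 \cdot 27 - 267\right) + \frac{11 + 6 \cdot 0}{2 + 0} = \left(0 - 267\right) + \frac{11 + 0}{2} = -267 + \frac{1}{2} \cdot 11 = -267 + \frac{11}{2} = - \frac{523}{2}$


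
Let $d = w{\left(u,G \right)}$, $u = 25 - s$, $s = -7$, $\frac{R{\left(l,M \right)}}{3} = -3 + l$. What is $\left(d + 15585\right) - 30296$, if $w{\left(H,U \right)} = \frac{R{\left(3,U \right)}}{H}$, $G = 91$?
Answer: $-14711$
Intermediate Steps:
$R{\left(l,M \right)} = -9 + 3 l$ ($R{\left(l,M \right)} = 3 \left(-3 + l\right) = -9 + 3 l$)
$u = 32$ ($u = 25 - -7 = 25 + 7 = 32$)
$w{\left(H,U \right)} = 0$ ($w{\left(H,U \right)} = \frac{-9 + 3 \cdot 3}{H} = \frac{-9 + 9}{H} = \frac{0}{H} = 0$)
$d = 0$
$\left(d + 15585\right) - 30296 = \left(0 + 15585\right) - 30296 = 15585 - 30296 = -14711$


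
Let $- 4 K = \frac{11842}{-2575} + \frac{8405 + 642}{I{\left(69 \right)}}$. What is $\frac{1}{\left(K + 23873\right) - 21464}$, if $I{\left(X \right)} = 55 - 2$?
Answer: $\frac{545900}{1292404701} \approx 0.00042239$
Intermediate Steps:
$I{\left(X \right)} = 53$ ($I{\left(X \right)} = 55 - 2 = 53$)
$K = - \frac{22668399}{545900}$ ($K = - \frac{\frac{11842}{-2575} + \frac{8405 + 642}{53}}{4} = - \frac{11842 \left(- \frac{1}{2575}\right) + 9047 \cdot \frac{1}{53}}{4} = - \frac{- \frac{11842}{2575} + \frac{9047}{53}}{4} = \left(- \frac{1}{4}\right) \frac{22668399}{136475} = - \frac{22668399}{545900} \approx -41.525$)
$\frac{1}{\left(K + 23873\right) - 21464} = \frac{1}{\left(- \frac{22668399}{545900} + 23873\right) - 21464} = \frac{1}{\frac{13009602301}{545900} - 21464} = \frac{1}{\frac{1292404701}{545900}} = \frac{545900}{1292404701}$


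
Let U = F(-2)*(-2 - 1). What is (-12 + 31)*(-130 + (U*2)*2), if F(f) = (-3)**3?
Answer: 3686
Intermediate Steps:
F(f) = -27
U = 81 (U = -27*(-2 - 1) = -27*(-3) = 81)
(-12 + 31)*(-130 + (U*2)*2) = (-12 + 31)*(-130 + (81*2)*2) = 19*(-130 + 162*2) = 19*(-130 + 324) = 19*194 = 3686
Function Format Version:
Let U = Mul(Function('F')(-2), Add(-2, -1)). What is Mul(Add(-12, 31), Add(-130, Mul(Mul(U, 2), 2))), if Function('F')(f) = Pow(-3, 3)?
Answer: 3686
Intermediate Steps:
Function('F')(f) = -27
U = 81 (U = Mul(-27, Add(-2, -1)) = Mul(-27, -3) = 81)
Mul(Add(-12, 31), Add(-130, Mul(Mul(U, 2), 2))) = Mul(Add(-12, 31), Add(-130, Mul(Mul(81, 2), 2))) = Mul(19, Add(-130, Mul(162, 2))) = Mul(19, Add(-130, 324)) = Mul(19, 194) = 3686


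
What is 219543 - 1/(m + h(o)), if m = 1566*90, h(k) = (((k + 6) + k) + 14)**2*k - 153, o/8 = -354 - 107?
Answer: 43812056751933484/199560253581 ≈ 2.1954e+5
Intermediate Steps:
o = -3688 (o = 8*(-354 - 107) = 8*(-461) = -3688)
h(k) = -153 + k*(20 + 2*k)**2 (h(k) = (((6 + k) + k) + 14)**2*k - 153 = ((6 + 2*k) + 14)**2*k - 153 = (20 + 2*k)**2*k - 153 = k*(20 + 2*k)**2 - 153 = -153 + k*(20 + 2*k)**2)
m = 140940
219543 - 1/(m + h(o)) = 219543 - 1/(140940 + (-153 + 4*(-3688)*(10 - 3688)**2)) = 219543 - 1/(140940 + (-153 + 4*(-3688)*(-3678)**2)) = 219543 - 1/(140940 + (-153 + 4*(-3688)*13527684)) = 219543 - 1/(140940 + (-153 - 199560394368)) = 219543 - 1/(140940 - 199560394521) = 219543 - 1/(-199560253581) = 219543 - 1*(-1/199560253581) = 219543 + 1/199560253581 = 43812056751933484/199560253581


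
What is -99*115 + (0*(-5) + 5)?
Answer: -11380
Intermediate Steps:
-99*115 + (0*(-5) + 5) = -11385 + (0 + 5) = -11385 + 5 = -11380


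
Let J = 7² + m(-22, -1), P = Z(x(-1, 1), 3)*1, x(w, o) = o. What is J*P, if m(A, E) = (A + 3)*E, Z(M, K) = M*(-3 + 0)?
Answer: -204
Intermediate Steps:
Z(M, K) = -3*M (Z(M, K) = M*(-3) = -3*M)
m(A, E) = E*(3 + A) (m(A, E) = (3 + A)*E = E*(3 + A))
P = -3 (P = -3*1*1 = -3*1 = -3)
J = 68 (J = 7² - (3 - 22) = 49 - 1*(-19) = 49 + 19 = 68)
J*P = 68*(-3) = -204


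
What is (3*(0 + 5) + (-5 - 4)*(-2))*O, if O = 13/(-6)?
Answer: -143/2 ≈ -71.500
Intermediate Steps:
O = -13/6 (O = 13*(-1/6) = -13/6 ≈ -2.1667)
(3*(0 + 5) + (-5 - 4)*(-2))*O = (3*(0 + 5) + (-5 - 4)*(-2))*(-13/6) = (3*5 - 9*(-2))*(-13/6) = (15 + 18)*(-13/6) = 33*(-13/6) = -143/2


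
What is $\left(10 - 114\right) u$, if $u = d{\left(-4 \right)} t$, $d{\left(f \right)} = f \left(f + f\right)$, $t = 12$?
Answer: $-39936$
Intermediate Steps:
$d{\left(f \right)} = 2 f^{2}$ ($d{\left(f \right)} = f 2 f = 2 f^{2}$)
$u = 384$ ($u = 2 \left(-4\right)^{2} \cdot 12 = 2 \cdot 16 \cdot 12 = 32 \cdot 12 = 384$)
$\left(10 - 114\right) u = \left(10 - 114\right) 384 = \left(-104\right) 384 = -39936$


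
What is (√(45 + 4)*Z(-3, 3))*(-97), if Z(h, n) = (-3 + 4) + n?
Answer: -2716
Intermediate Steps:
Z(h, n) = 1 + n
(√(45 + 4)*Z(-3, 3))*(-97) = (√(45 + 4)*(1 + 3))*(-97) = (√49*4)*(-97) = (7*4)*(-97) = 28*(-97) = -2716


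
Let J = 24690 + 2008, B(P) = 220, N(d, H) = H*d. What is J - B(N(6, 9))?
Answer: 26478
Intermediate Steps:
J = 26698
J - B(N(6, 9)) = 26698 - 1*220 = 26698 - 220 = 26478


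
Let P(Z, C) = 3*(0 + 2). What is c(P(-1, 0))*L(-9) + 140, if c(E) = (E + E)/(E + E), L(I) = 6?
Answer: 146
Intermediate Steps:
P(Z, C) = 6 (P(Z, C) = 3*2 = 6)
c(E) = 1 (c(E) = (2*E)/((2*E)) = (2*E)*(1/(2*E)) = 1)
c(P(-1, 0))*L(-9) + 140 = 1*6 + 140 = 6 + 140 = 146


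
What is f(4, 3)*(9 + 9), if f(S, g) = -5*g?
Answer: -270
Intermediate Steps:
f(4, 3)*(9 + 9) = (-5*3)*(9 + 9) = -15*18 = -270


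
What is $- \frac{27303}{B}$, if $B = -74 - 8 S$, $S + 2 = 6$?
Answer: $\frac{27303}{106} \approx 257.58$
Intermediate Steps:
$S = 4$ ($S = -2 + 6 = 4$)
$B = -106$ ($B = -74 - 32 = -106$)
$- \frac{27303}{B} = - \frac{27303}{-106} = \left(-27303\right) \left(- \frac{1}{106}\right) = \frac{27303}{106}$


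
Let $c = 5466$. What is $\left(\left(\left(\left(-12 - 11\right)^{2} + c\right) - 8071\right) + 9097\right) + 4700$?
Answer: $11721$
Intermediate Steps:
$\left(\left(\left(\left(-12 - 11\right)^{2} + c\right) - 8071\right) + 9097\right) + 4700 = \left(\left(\left(\left(-12 - 11\right)^{2} + 5466\right) - 8071\right) + 9097\right) + 4700 = \left(\left(\left(\left(-23\right)^{2} + 5466\right) - 8071\right) + 9097\right) + 4700 = \left(\left(\left(529 + 5466\right) - 8071\right) + 9097\right) + 4700 = \left(\left(5995 - 8071\right) + 9097\right) + 4700 = \left(-2076 + 9097\right) + 4700 = 7021 + 4700 = 11721$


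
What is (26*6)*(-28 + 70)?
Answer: 6552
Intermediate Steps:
(26*6)*(-28 + 70) = 156*42 = 6552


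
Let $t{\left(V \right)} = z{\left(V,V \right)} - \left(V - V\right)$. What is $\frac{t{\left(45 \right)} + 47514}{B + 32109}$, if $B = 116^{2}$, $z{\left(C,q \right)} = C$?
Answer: $\frac{47559}{45565} \approx 1.0438$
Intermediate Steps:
$B = 13456$
$t{\left(V \right)} = V$ ($t{\left(V \right)} = V - \left(V - V\right) = V - 0 = V + 0 = V$)
$\frac{t{\left(45 \right)} + 47514}{B + 32109} = \frac{45 + 47514}{13456 + 32109} = \frac{47559}{45565}$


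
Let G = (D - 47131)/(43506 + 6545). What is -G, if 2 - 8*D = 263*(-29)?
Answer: 369419/400408 ≈ 0.92261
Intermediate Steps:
D = 7629/8 (D = 1/4 - 263*(-29)/8 = 1/4 - 1/8*(-7627) = 1/4 + 7627/8 = 7629/8 ≈ 953.63)
G = -369419/400408 (G = (7629/8 - 47131)/(43506 + 6545) = -369419/8/50051 = -369419/8*1/50051 = -369419/400408 ≈ -0.92261)
-G = -1*(-369419/400408) = 369419/400408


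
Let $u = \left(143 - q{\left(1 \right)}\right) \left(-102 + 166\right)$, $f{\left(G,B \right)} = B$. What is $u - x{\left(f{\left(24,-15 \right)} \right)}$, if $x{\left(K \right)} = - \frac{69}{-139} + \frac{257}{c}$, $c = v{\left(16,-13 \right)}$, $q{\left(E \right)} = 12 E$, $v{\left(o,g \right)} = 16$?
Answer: $\frac{18609189}{2224} \approx 8367.4$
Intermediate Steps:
$c = 16$
$x{\left(K \right)} = \frac{36827}{2224}$ ($x{\left(K \right)} = - \frac{69}{-139} + \frac{257}{16} = \left(-69\right) \left(- \frac{1}{139}\right) + 257 \cdot \frac{1}{16} = \frac{69}{139} + \frac{257}{16} = \frac{36827}{2224}$)
$u = 8384$ ($u = \left(143 - 12 \cdot 1\right) \left(-102 + 166\right) = \left(143 - 12\right) 64 = 131 \cdot 64 = 8384$)
$u - x{\left(f{\left(24,-15 \right)} \right)} = 8384 - \frac{36827}{2224} = \frac{18609189}{2224}$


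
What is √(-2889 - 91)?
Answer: 2*I*√745 ≈ 54.589*I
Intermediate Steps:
√(-2889 - 91) = √(-2980) = 2*I*√745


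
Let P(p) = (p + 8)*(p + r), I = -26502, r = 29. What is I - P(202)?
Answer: -75012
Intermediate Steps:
P(p) = (8 + p)*(29 + p) (P(p) = (p + 8)*(p + 29) = (8 + p)*(29 + p))
I - P(202) = -26502 - (232 + 202² + 37*202) = -26502 - (232 + 40804 + 7474) = -26502 - 1*48510 = -26502 - 48510 = -75012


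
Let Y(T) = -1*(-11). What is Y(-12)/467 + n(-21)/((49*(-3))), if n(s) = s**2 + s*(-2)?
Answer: -10664/3269 ≈ -3.2622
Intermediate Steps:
Y(T) = 11
n(s) = s**2 - 2*s
Y(-12)/467 + n(-21)/((49*(-3))) = 11/467 + (-21*(-2 - 21))/((49*(-3))) = 11*(1/467) - 21*(-23)/(-147) = 11/467 + 483*(-1/147) = 11/467 - 23/7 = -10664/3269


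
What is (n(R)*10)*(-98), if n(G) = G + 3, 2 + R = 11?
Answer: -11760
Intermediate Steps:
R = 9 (R = -2 + 11 = 9)
n(G) = 3 + G
(n(R)*10)*(-98) = ((3 + 9)*10)*(-98) = (12*10)*(-98) = 120*(-98) = -11760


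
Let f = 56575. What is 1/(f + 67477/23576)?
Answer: 23576/1333879677 ≈ 1.7675e-5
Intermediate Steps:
1/(f + 67477/23576) = 1/(56575 + 67477/23576) = 1/(1333879677/23576) = 23576/1333879677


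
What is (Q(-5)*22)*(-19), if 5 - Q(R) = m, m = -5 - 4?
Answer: -5852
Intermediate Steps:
m = -9
Q(R) = 14 (Q(R) = 5 - 1*(-9) = 5 + 9 = 14)
(Q(-5)*22)*(-19) = (14*22)*(-19) = 308*(-19) = -5852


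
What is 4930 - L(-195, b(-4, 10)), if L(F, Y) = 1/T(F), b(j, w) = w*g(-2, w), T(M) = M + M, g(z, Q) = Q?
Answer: 1922701/390 ≈ 4930.0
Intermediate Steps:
T(M) = 2*M
b(j, w) = w**2 (b(j, w) = w*w = w**2)
L(F, Y) = 1/(2*F)
4930 - L(-195, b(-4, 10)) = 4930 - 1/(2*(-195)) = 4930 - (-1)/(2*195) = 4930 - 1*(-1/390) = 4930 + 1/390 = 1922701/390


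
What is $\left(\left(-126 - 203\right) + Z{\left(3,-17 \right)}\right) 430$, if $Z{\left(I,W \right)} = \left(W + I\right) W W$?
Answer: $-1881250$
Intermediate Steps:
$Z{\left(I,W \right)} = W^{2} \left(I + W\right)$ ($Z{\left(I,W \right)} = \left(I + W\right) W^{2} = W^{2} \left(I + W\right)$)
$\left(\left(-126 - 203\right) + Z{\left(3,-17 \right)}\right) 430 = \left(\left(-126 - 203\right) + \left(-17\right)^{2} \left(3 - 17\right)\right) 430 = \left(-329 + 289 \left(-14\right)\right) 430 = \left(-329 - 4046\right) 430 = \left(-4375\right) 430 = -1881250$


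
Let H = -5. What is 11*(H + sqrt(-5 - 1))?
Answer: -55 + 11*I*sqrt(6) ≈ -55.0 + 26.944*I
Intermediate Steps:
11*(H + sqrt(-5 - 1)) = 11*(-5 + sqrt(-5 - 1)) = 11*(-5 + sqrt(-6)) = 11*(-5 + I*sqrt(6)) = -55 + 11*I*sqrt(6)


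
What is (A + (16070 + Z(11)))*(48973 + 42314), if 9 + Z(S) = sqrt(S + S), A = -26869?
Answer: -986629896 + 91287*sqrt(22) ≈ -9.8620e+8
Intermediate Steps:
Z(S) = -9 + sqrt(2)*sqrt(S) (Z(S) = -9 + sqrt(S + S) = -9 + sqrt(2*S) = -9 + sqrt(2)*sqrt(S))
(A + (16070 + Z(11)))*(48973 + 42314) = (-26869 + (16070 + (-9 + sqrt(2)*sqrt(11))))*(48973 + 42314) = (-26869 + (16070 + (-9 + sqrt(22))))*91287 = (-26869 + (16061 + sqrt(22)))*91287 = (-10808 + sqrt(22))*91287 = -986629896 + 91287*sqrt(22)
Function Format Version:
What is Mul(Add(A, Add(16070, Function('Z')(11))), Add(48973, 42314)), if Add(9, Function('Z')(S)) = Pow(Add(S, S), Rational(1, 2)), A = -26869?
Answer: Add(-986629896, Mul(91287, Pow(22, Rational(1, 2)))) ≈ -9.8620e+8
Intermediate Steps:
Function('Z')(S) = Add(-9, Mul(Pow(2, Rational(1, 2)), Pow(S, Rational(1, 2)))) (Function('Z')(S) = Add(-9, Pow(Add(S, S), Rational(1, 2))) = Add(-9, Pow(Mul(2, S), Rational(1, 2))) = Add(-9, Mul(Pow(2, Rational(1, 2)), Pow(S, Rational(1, 2)))))
Mul(Add(A, Add(16070, Function('Z')(11))), Add(48973, 42314)) = Mul(Add(-26869, Add(16070, Add(-9, Mul(Pow(2, Rational(1, 2)), Pow(11, Rational(1, 2)))))), Add(48973, 42314)) = Mul(Add(-26869, Add(16070, Add(-9, Pow(22, Rational(1, 2))))), 91287) = Mul(Add(-26869, Add(16061, Pow(22, Rational(1, 2)))), 91287) = Mul(Add(-10808, Pow(22, Rational(1, 2))), 91287) = Add(-986629896, Mul(91287, Pow(22, Rational(1, 2))))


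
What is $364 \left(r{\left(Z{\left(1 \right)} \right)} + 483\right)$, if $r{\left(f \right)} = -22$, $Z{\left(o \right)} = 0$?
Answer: $167804$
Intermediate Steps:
$364 \left(r{\left(Z{\left(1 \right)} \right)} + 483\right) = 364 \left(-22 + 483\right) = 364 \cdot 461 = 167804$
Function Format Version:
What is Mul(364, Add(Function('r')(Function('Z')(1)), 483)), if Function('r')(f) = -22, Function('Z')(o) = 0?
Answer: 167804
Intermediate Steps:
Mul(364, Add(Function('r')(Function('Z')(1)), 483)) = Mul(364, Add(-22, 483)) = Mul(364, 461) = 167804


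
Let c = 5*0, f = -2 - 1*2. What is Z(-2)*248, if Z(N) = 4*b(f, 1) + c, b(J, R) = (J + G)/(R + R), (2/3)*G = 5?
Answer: 1736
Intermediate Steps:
f = -4 (f = -2 - 2 = -4)
G = 15/2 (G = (3/2)*5 = 15/2 ≈ 7.5000)
b(J, R) = (15/2 + J)/(2*R) (b(J, R) = (J + 15/2)/(R + R) = (15/2 + J)/((2*R)) = (15/2 + J)*(1/(2*R)) = (15/2 + J)/(2*R))
c = 0
Z(N) = 7 (Z(N) = 4*((1/4)*(15 + 2*(-4))/1) + 0 = 4*((1/4)*1*(15 - 8)) + 0 = 4*((1/4)*1*7) + 0 = 4*(7/4) + 0 = 7 + 0 = 7)
Z(-2)*248 = 7*248 = 1736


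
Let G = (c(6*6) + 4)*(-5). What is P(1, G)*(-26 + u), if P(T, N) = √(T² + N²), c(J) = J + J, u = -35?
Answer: -61*√144401 ≈ -23180.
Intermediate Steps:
c(J) = 2*J
G = -380 (G = (2*(6*6) + 4)*(-5) = (2*36 + 4)*(-5) = (72 + 4)*(-5) = 76*(-5) = -380)
P(T, N) = √(N² + T²)
P(1, G)*(-26 + u) = √((-380)² + 1²)*(-26 - 35) = √(144400 + 1)*(-61) = √144401*(-61) = -61*√144401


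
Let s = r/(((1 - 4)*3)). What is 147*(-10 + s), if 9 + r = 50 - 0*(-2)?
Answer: -6419/3 ≈ -2139.7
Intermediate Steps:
r = 41 (r = -9 + (50 - 0*(-2)) = -9 + (50 - 0) = -9 + (50 - 1*0) = -9 + (50 + 0) = -9 + 50 = 41)
s = -41/9 (s = 41/(((1 - 4)*3)) = 41/((-3*3)) = 41/(-9) = 41*(-⅑) = -41/9 ≈ -4.5556)
147*(-10 + s) = 147*(-10 - 41/9) = 147*(-131/9) = -6419/3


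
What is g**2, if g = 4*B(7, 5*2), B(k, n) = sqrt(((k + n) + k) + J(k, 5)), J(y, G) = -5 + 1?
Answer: 320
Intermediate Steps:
J(y, G) = -4
B(k, n) = sqrt(-4 + n + 2*k) (B(k, n) = sqrt(((k + n) + k) - 4) = sqrt((n + 2*k) - 4) = sqrt(-4 + n + 2*k))
g = 8*sqrt(5) (g = 4*sqrt(-4 + 5*2 + 2*7) = 4*sqrt(-4 + 10 + 14) = 4*sqrt(20) = 4*(2*sqrt(5)) = 8*sqrt(5) ≈ 17.889)
g**2 = (8*sqrt(5))**2 = 320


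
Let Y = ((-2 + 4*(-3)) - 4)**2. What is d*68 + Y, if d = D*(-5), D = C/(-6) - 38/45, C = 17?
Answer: 14170/9 ≈ 1574.4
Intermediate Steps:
D = -331/90 (D = 17/(-6) - 38/45 = 17*(-1/6) - 38*1/45 = -17/6 - 38/45 = -331/90 ≈ -3.6778)
d = 331/18 (d = -331/90*(-5) = 331/18 ≈ 18.389)
Y = 324 (Y = ((-2 - 12) - 4)**2 = (-14 - 4)**2 = (-18)**2 = 324)
d*68 + Y = (331/18)*68 + 324 = 11254/9 + 324 = 14170/9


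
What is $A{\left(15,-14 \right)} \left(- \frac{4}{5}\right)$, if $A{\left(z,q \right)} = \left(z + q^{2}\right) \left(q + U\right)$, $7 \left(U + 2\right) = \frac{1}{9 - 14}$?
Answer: $\frac{473484}{175} \approx 2705.6$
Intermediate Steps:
$U = - \frac{71}{35}$ ($U = -2 + \frac{1}{7 \left(9 - 14\right)} = -2 + \frac{1}{7 \left(-5\right)} = -2 + \frac{1}{7} \left(- \frac{1}{5}\right) = -2 - \frac{1}{35} = - \frac{71}{35} \approx -2.0286$)
$A{\left(z,q \right)} = \left(- \frac{71}{35} + q\right) \left(z + q^{2}\right)$ ($A{\left(z,q \right)} = \left(z + q^{2}\right) \left(q - \frac{71}{35}\right) = \left(z + q^{2}\right) \left(- \frac{71}{35} + q\right) = \left(- \frac{71}{35} + q\right) \left(z + q^{2}\right)$)
$A{\left(15,-14 \right)} \left(- \frac{4}{5}\right) = \left(\left(-14\right)^{3} - \frac{213}{7} - \frac{71 \left(-14\right)^{2}}{35} - 210\right) \left(- \frac{4}{5}\right) = \left(-2744 - \frac{213}{7} - \frac{1988}{5} - 210\right) \left(\left(-4\right) \frac{1}{5}\right) = \left(-2744 - \frac{213}{7} - \frac{1988}{5} - 210\right) \left(- \frac{4}{5}\right) = \left(- \frac{118371}{35}\right) \left(- \frac{4}{5}\right) = \frac{473484}{175}$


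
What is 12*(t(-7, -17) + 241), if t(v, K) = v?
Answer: 2808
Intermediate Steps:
12*(t(-7, -17) + 241) = 12*(-7 + 241) = 12*234 = 2808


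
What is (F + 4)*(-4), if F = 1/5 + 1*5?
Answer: -184/5 ≈ -36.800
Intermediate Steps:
F = 26/5 (F = 1*(1/5) + 5 = 1/5 + 5 = 26/5 ≈ 5.2000)
(F + 4)*(-4) = (26/5 + 4)*(-4) = (46/5)*(-4) = -184/5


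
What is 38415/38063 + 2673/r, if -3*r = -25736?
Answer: 1293875637/979589368 ≈ 1.3208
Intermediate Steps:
r = 25736/3 (r = -⅓*(-25736) = 25736/3 ≈ 8578.7)
38415/38063 + 2673/r = 38415/38063 + 2673/(25736/3) = 38415*(1/38063) + 2673*(3/25736) = 38415/38063 + 8019/25736 = 1293875637/979589368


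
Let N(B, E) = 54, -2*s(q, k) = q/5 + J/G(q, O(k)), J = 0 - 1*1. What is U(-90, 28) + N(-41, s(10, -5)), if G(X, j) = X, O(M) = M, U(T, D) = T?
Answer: -36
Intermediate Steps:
J = -1 (J = 0 - 1 = -1)
s(q, k) = 1/(2*q) - q/10 (s(q, k) = -(q/5 - 1/q)/2 = -(-1/q + q/5)/2 = 1/(2*q) - q/10)
U(-90, 28) + N(-41, s(10, -5)) = -90 + 54 = -36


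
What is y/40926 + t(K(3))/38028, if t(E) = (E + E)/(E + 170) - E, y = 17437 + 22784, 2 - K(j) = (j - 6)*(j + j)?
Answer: 127392857/129694494 ≈ 0.98225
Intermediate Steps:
K(j) = 2 - 2*j*(-6 + j) (K(j) = 2 - (j - 6)*(j + j) = 2 - (-6 + j)*2*j = 2 - 2*j*(-6 + j))
y = 40221
t(E) = -E + 2*E/(170 + E) (t(E) = (2*E)/(170 + E) - E = 2*E/(170 + E) - E = -E + 2*E/(170 + E))
y/40926 + t(K(3))/38028 = 40221/40926 - (2 - 2*3² + 12*3)*(168 + (2 - 2*3² + 12*3))/(170 + (2 - 2*3² + 12*3))/38028 = 40221*(1/40926) - (2 - 2*9 + 36)*(168 + (2 - 2*9 + 36))/(170 + (2 - 2*9 + 36))*(1/38028) = 13407/13642 - (2 - 18 + 36)*(168 + (2 - 18 + 36))/(170 + (2 - 18 + 36))*(1/38028) = 13407/13642 - 1*20*(168 + 20)/(170 + 20)*(1/38028) = 13407/13642 - 1*20*188/190*(1/38028) = 13407/13642 - 1*20*1/190*188*(1/38028) = 13407/13642 - 376/19*1/38028 = 13407/13642 - 94/180633 = 127392857/129694494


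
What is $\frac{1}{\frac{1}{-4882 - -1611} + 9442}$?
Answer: $\frac{3271}{30884781} \approx 0.00010591$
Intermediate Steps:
$\frac{1}{\frac{1}{-4882 - -1611} + 9442} = \frac{1}{\frac{1}{-4882 + 1611} + 9442} = \frac{1}{\frac{1}{-3271} + 9442} = \frac{1}{- \frac{1}{3271} + 9442} = \frac{1}{\frac{30884781}{3271}} = \frac{3271}{30884781}$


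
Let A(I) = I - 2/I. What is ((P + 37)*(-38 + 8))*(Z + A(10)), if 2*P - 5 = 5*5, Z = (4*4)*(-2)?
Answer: 34632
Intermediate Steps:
Z = -32 (Z = 16*(-2) = -32)
P = 15 (P = 5/2 + (5*5)/2 = 5/2 + (½)*25 = 5/2 + 25/2 = 15)
((P + 37)*(-38 + 8))*(Z + A(10)) = ((15 + 37)*(-38 + 8))*(-32 + (10 - 2/10)) = (52*(-30))*(-32 + (10 - 2*⅒)) = -1560*(-32 + (10 - ⅕)) = -1560*(-32 + 49/5) = -1560*(-111/5) = 34632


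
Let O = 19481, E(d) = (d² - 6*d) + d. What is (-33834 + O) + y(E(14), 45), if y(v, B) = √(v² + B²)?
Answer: -14353 + 9*√221 ≈ -14219.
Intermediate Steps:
E(d) = d² - 5*d
y(v, B) = √(B² + v²)
(-33834 + O) + y(E(14), 45) = (-33834 + 19481) + √(45² + (14*(-5 + 14))²) = -14353 + √(2025 + (14*9)²) = -14353 + √(2025 + 126²) = -14353 + √(2025 + 15876) = -14353 + √17901 = -14353 + 9*√221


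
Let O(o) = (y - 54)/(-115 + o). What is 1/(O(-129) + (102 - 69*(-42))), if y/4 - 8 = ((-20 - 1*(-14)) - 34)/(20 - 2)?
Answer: 1098/3294139 ≈ 0.00033332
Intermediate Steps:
y = 208/9 (y = 32 + 4*(((-20 - 1*(-14)) - 34)/(20 - 2)) = 32 + 4*(((-20 + 14) - 34)/18) = 32 + 4*((-6 - 34)*(1/18)) = 32 + 4*(-40*1/18) = 32 + 4*(-20/9) = 32 - 80/9 = 208/9 ≈ 23.111)
O(o) = -278/(9*(-115 + o)) (O(o) = (208/9 - 54)/(-115 + o) = -278/(9*(-115 + o)))
1/(O(-129) + (102 - 69*(-42))) = 1/(-278/(-1035 + 9*(-129)) + (102 - 69*(-42))) = 1/(-278/(-1035 - 1161) + (102 + 2898)) = 1/(-278/(-2196) + 3000) = 1/(-278*(-1/2196) + 3000) = 1/(139/1098 + 3000) = 1/(3294139/1098) = 1098/3294139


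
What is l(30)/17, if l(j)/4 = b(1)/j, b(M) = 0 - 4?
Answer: -8/255 ≈ -0.031373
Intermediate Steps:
b(M) = -4
l(j) = -16/j (l(j) = 4*(-4/j) = -16/j)
l(30)/17 = -16/30/17 = -16*1/30*(1/17) = -8/15*1/17 = -8/255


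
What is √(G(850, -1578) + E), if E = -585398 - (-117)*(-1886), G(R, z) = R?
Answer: I*√805210 ≈ 897.33*I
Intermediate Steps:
E = -806060 (E = -585398 - 1*220662 = -585398 - 220662 = -806060)
√(G(850, -1578) + E) = √(850 - 806060) = √(-805210) = I*√805210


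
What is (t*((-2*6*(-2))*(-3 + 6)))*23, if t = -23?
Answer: -38088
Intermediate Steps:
(t*((-2*6*(-2))*(-3 + 6)))*23 = -23*-2*6*(-2)*(-3 + 6)*23 = -23*(-12*(-2))*3*23 = -552*3*23 = -23*72*23 = -1656*23 = -38088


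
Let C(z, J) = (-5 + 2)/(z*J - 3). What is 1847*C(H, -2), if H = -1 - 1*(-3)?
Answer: 5541/7 ≈ 791.57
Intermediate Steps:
H = 2 (H = -1 + 3 = 2)
C(z, J) = -3/(-3 + J*z) (C(z, J) = -3/(J*z - 3) = -3/(-3 + J*z))
1847*C(H, -2) = 1847*(-3/(-3 - 2*2)) = 1847*(-3/(-3 - 4)) = 1847*(-3/(-7)) = 1847*(-3*(-⅐)) = 1847*(3/7) = 5541/7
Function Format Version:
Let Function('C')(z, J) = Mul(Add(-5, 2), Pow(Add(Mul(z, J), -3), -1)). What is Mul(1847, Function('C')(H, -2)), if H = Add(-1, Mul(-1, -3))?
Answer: Rational(5541, 7) ≈ 791.57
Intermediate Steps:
H = 2 (H = Add(-1, 3) = 2)
Function('C')(z, J) = Mul(-3, Pow(Add(-3, Mul(J, z)), -1)) (Function('C')(z, J) = Mul(-3, Pow(Add(Mul(J, z), -3), -1)) = Mul(-3, Pow(Add(-3, Mul(J, z)), -1)))
Mul(1847, Function('C')(H, -2)) = Mul(1847, Mul(-3, Pow(Add(-3, Mul(-2, 2)), -1))) = Mul(1847, Mul(-3, Pow(Add(-3, -4), -1))) = Mul(1847, Mul(-3, Pow(-7, -1))) = Mul(1847, Mul(-3, Rational(-1, 7))) = Mul(1847, Rational(3, 7)) = Rational(5541, 7)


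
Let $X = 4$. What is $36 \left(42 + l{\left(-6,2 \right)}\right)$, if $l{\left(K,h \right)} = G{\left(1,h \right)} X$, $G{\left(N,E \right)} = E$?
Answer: $1800$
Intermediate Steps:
$l{\left(K,h \right)} = 4 h$ ($l{\left(K,h \right)} = h 4 = 4 h$)
$36 \left(42 + l{\left(-6,2 \right)}\right) = 36 \left(42 + 4 \cdot 2\right) = 36 \left(42 + 8\right) = 36 \cdot 50 = 1800$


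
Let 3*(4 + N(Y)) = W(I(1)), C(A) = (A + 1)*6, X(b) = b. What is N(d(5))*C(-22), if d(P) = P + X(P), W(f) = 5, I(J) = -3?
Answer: 294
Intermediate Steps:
d(P) = 2*P (d(P) = P + P = 2*P)
C(A) = 6 + 6*A (C(A) = (1 + A)*6 = 6 + 6*A)
N(Y) = -7/3 (N(Y) = -4 + (⅓)*5 = -4 + 5/3 = -7/3)
N(d(5))*C(-22) = -7*(6 + 6*(-22))/3 = -7*(6 - 132)/3 = -7/3*(-126) = 294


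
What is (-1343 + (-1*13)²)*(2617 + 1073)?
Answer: -4332060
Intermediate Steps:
(-1343 + (-1*13)²)*(2617 + 1073) = (-1343 + (-13)²)*3690 = (-1343 + 169)*3690 = -1174*3690 = -4332060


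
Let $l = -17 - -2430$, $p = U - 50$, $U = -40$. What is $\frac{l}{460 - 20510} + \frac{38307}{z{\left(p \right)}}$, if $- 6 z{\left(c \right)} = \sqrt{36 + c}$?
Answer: $- \frac{2413}{20050} + 12769 i \sqrt{6} \approx -0.12035 + 31278.0 i$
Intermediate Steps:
$p = -90$ ($p = -40 - 50 = -90$)
$z{\left(c \right)} = - \frac{\sqrt{36 + c}}{6}$
$l = 2413$ ($l = -17 + 2430 = 2413$)
$\frac{l}{460 - 20510} + \frac{38307}{z{\left(p \right)}} = \frac{2413}{460 - 20510} + \frac{38307}{\left(- \frac{1}{6}\right) \sqrt{36 - 90}} = \frac{2413}{460 - 20510} + \frac{38307}{\left(- \frac{1}{6}\right) \sqrt{-54}} = \frac{2413}{-20050} + \frac{38307}{\left(- \frac{1}{6}\right) 3 i \sqrt{6}} = 2413 \left(- \frac{1}{20050}\right) + \frac{38307}{\left(- \frac{1}{2}\right) i \sqrt{6}} = - \frac{2413}{20050} + 38307 \frac{i \sqrt{6}}{3} = - \frac{2413}{20050} + 12769 i \sqrt{6}$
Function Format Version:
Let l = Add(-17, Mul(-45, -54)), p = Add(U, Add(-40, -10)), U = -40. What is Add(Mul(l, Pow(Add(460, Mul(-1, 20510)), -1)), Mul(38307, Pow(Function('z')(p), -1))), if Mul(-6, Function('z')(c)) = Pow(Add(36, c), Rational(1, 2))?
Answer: Add(Rational(-2413, 20050), Mul(12769, I, Pow(6, Rational(1, 2)))) ≈ Add(-0.12035, Mul(31278., I))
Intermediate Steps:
p = -90 (p = Add(-40, Add(-40, -10)) = Add(-40, -50) = -90)
Function('z')(c) = Mul(Rational(-1, 6), Pow(Add(36, c), Rational(1, 2)))
l = 2413 (l = Add(-17, 2430) = 2413)
Add(Mul(l, Pow(Add(460, Mul(-1, 20510)), -1)), Mul(38307, Pow(Function('z')(p), -1))) = Add(Mul(2413, Pow(Add(460, Mul(-1, 20510)), -1)), Mul(38307, Pow(Mul(Rational(-1, 6), Pow(Add(36, -90), Rational(1, 2))), -1))) = Add(Mul(2413, Pow(Add(460, -20510), -1)), Mul(38307, Pow(Mul(Rational(-1, 6), Pow(-54, Rational(1, 2))), -1))) = Add(Mul(2413, Pow(-20050, -1)), Mul(38307, Pow(Mul(Rational(-1, 6), Mul(3, I, Pow(6, Rational(1, 2)))), -1))) = Add(Mul(2413, Rational(-1, 20050)), Mul(38307, Pow(Mul(Rational(-1, 2), I, Pow(6, Rational(1, 2))), -1))) = Add(Rational(-2413, 20050), Mul(38307, Mul(Rational(1, 3), I, Pow(6, Rational(1, 2))))) = Add(Rational(-2413, 20050), Mul(12769, I, Pow(6, Rational(1, 2))))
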